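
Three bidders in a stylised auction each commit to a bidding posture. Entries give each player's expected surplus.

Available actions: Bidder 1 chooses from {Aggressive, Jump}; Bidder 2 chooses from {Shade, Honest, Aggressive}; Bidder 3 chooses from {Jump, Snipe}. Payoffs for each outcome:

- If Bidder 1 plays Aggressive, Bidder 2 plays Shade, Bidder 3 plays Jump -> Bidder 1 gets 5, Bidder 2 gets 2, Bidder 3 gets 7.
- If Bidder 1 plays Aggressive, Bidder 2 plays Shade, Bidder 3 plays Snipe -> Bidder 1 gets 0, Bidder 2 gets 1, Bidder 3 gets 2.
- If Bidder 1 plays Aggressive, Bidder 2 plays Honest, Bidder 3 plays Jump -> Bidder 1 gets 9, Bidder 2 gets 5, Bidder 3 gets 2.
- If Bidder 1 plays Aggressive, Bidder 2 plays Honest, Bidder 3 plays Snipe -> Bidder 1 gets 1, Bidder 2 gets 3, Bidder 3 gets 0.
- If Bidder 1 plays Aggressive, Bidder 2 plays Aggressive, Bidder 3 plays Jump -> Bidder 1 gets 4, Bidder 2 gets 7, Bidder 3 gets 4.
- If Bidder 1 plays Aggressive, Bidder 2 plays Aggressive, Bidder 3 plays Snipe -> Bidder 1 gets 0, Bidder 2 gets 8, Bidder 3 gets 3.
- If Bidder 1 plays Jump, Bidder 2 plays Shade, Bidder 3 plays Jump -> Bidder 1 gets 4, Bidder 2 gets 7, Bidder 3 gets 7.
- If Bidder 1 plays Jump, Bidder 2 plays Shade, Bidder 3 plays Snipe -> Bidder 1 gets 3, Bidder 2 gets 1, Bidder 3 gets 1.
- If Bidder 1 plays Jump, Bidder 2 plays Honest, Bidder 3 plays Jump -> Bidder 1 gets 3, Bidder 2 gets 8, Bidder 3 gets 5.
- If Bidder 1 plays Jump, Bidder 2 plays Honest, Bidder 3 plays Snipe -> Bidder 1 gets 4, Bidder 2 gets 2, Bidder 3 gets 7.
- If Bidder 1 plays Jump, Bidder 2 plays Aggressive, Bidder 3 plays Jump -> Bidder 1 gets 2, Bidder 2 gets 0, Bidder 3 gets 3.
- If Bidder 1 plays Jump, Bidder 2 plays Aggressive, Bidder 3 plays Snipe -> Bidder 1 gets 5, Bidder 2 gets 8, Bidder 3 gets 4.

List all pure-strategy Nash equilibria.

Bidder 1 against (Shade, Jump): payoffs 5, 4 → best response Aggressive.
Bidder 1 against (Shade, Snipe): payoffs 0, 3 → best response Jump.
Bidder 1 against (Honest, Jump): payoffs 9, 3 → best response Aggressive.
Bidder 1 against (Honest, Snipe): payoffs 1, 4 → best response Jump.
Bidder 1 against (Aggressive, Jump): payoffs 4, 2 → best response Aggressive.
Bidder 1 against (Aggressive, Snipe): payoffs 0, 5 → best response Jump.
Bidder 2 against (Aggressive, Jump): payoffs 2, 5, 7 → best response Aggressive.
Bidder 2 against (Aggressive, Snipe): payoffs 1, 3, 8 → best response Aggressive.
Bidder 2 against (Jump, Jump): payoffs 7, 8, 0 → best response Honest.
Bidder 2 against (Jump, Snipe): payoffs 1, 2, 8 → best response Aggressive.
Bidder 3 against (Aggressive, Shade): payoffs 7, 2 → best response Jump.
Bidder 3 against (Aggressive, Honest): payoffs 2, 0 → best response Jump.
Bidder 3 against (Aggressive, Aggressive): payoffs 4, 3 → best response Jump.
Bidder 3 against (Jump, Shade): payoffs 7, 1 → best response Jump.
Bidder 3 against (Jump, Honest): payoffs 5, 7 → best response Snipe.
Bidder 3 against (Jump, Aggressive): payoffs 3, 4 → best response Snipe.
Mutual best responses: (Aggressive, Aggressive, Jump); (Jump, Aggressive, Snipe).

(Aggressive, Aggressive, Jump); (Jump, Aggressive, Snipe)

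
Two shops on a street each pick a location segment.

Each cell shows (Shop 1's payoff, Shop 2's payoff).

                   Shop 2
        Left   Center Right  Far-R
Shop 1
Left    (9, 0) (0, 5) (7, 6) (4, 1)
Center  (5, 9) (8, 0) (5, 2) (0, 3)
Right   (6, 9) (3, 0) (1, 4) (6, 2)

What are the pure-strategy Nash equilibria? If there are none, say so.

(Left, Left): Shop 2 can switch to Center (0 → 5). Not NE.
(Left, Center): Shop 1 can switch to Center (0 → 8). Not NE.
(Left, Right): Shop 1 gets 7, best alternative 5; Shop 2 gets 6, best alternative 5. No profitable deviation — NE.
(Left, Far-R): Shop 1 can switch to Right (4 → 6). Not NE.
(Center, Left): Shop 1 can switch to Left (5 → 9). Not NE.
(Center, Center): Shop 2 can switch to Left (0 → 9). Not NE.
(Center, Right): Shop 1 can switch to Left (5 → 7). Not NE.
(The remaining 5 profiles each have a profitable deviation by the same check.)

Pure NE: (Left, Right)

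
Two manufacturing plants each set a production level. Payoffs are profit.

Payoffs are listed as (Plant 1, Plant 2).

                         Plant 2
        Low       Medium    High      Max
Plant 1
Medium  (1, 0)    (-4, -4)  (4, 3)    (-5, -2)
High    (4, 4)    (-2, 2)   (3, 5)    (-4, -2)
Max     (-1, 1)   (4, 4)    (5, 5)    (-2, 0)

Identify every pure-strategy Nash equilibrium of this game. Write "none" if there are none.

(Max, High)

(Medium, Low): Plant 1 can switch to High (1 → 4). Not NE.
(Medium, Medium): Plant 1 can switch to High (-4 → -2). Not NE.
(Medium, High): Plant 1 can switch to Max (4 → 5). Not NE.
(Medium, Max): Plant 1 can switch to High (-5 → -4). Not NE.
(High, Low): Plant 2 can switch to High (4 → 5). Not NE.
(High, Medium): Plant 1 can switch to Max (-2 → 4). Not NE.
(High, High): Plant 1 can switch to Medium (3 → 4). Not NE.
(High, Max): Plant 1 can switch to Max (-4 → -2). Not NE.
(Max, Low): Plant 1 can switch to Medium (-1 → 1). Not NE.
(Max, Medium): Plant 2 can switch to High (4 → 5). Not NE.
(Max, High): Plant 1 gets 5, best alternative 4; Plant 2 gets 5, best alternative 4. No profitable deviation — NE.
(The remaining 1 profile has a profitable deviation by the same check.)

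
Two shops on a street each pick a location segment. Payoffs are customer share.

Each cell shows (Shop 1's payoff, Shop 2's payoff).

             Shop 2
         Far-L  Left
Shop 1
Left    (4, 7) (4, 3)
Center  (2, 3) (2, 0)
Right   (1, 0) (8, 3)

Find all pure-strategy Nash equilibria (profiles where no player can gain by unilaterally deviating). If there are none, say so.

(Left, Far-L); (Right, Left)

For each strategy profile, look for a profitable unilateral deviation.
(Left, Far-L): Shop 1 gets 4, best alternative 2; Shop 2 gets 7, best alternative 3. No profitable deviation — NE.
(Left, Left): Shop 1 can switch to Right (4 → 8). Not NE.
(Center, Far-L): Shop 1 can switch to Left (2 → 4). Not NE.
(Center, Left): Shop 1 can switch to Left (2 → 4). Not NE.
(Right, Far-L): Shop 1 can switch to Left (1 → 4). Not NE.
(Right, Left): Shop 1 gets 8, best alternative 4; Shop 2 gets 3, best alternative 0. No profitable deviation — NE.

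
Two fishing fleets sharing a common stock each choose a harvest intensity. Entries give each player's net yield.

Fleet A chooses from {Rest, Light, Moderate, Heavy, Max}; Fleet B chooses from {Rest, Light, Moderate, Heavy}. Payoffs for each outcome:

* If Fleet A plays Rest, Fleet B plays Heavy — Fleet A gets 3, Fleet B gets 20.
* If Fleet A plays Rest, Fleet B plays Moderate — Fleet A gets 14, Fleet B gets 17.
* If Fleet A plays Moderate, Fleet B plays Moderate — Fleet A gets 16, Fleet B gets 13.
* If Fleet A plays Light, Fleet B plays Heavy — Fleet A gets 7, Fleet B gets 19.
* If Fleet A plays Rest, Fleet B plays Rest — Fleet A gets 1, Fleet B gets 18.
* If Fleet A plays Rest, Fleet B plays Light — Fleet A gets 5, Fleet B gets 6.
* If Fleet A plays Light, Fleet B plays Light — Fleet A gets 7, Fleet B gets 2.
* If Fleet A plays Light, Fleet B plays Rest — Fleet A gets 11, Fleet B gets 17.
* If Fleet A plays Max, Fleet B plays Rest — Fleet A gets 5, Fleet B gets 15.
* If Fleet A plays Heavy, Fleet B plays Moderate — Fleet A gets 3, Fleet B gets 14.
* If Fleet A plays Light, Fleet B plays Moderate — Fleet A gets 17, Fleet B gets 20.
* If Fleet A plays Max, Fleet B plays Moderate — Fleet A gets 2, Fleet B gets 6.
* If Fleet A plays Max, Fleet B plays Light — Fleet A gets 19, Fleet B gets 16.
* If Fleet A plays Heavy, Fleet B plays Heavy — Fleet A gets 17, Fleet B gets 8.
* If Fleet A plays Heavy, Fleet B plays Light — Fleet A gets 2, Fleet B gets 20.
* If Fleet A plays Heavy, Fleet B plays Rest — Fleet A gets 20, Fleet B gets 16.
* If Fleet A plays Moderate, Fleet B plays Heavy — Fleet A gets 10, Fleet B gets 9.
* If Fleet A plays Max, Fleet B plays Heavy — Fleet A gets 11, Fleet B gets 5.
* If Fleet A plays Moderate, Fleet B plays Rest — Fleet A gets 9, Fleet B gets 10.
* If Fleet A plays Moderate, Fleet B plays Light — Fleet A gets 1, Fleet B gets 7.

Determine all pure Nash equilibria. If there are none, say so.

The pure Nash equilibria are (Light, Moderate), (Max, Light).

Fleet A against Rest: payoffs 1, 11, 9, 20, 5 → best response Heavy.
Fleet A against Light: payoffs 5, 7, 1, 2, 19 → best response Max.
Fleet A against Moderate: payoffs 14, 17, 16, 3, 2 → best response Light.
Fleet A against Heavy: payoffs 3, 7, 10, 17, 11 → best response Heavy.
Fleet B against Rest: payoffs 18, 6, 17, 20 → best response Heavy.
Fleet B against Light: payoffs 17, 2, 20, 19 → best response Moderate.
Fleet B against Moderate: payoffs 10, 7, 13, 9 → best response Moderate.
Fleet B against Heavy: payoffs 16, 20, 14, 8 → best response Light.
Fleet B against Max: payoffs 15, 16, 6, 5 → best response Light.
Mutual best responses: (Light, Moderate); (Max, Light).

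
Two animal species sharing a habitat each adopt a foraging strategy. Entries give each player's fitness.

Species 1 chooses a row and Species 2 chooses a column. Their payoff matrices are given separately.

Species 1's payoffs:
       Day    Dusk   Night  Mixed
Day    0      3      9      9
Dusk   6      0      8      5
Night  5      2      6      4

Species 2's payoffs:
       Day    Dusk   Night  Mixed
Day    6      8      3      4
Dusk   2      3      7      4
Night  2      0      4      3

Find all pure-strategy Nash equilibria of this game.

For each strategy profile, look for a profitable unilateral deviation.
(Day, Day): Species 1 can switch to Dusk (0 → 6). Not NE.
(Day, Dusk): Species 1 gets 3, best alternative 2; Species 2 gets 8, best alternative 6. No profitable deviation — NE.
(Day, Night): Species 2 can switch to Day (3 → 6). Not NE.
(Day, Mixed): Species 2 can switch to Day (4 → 6). Not NE.
(Dusk, Day): Species 2 can switch to Dusk (2 → 3). Not NE.
(Dusk, Dusk): Species 1 can switch to Day (0 → 3). Not NE.
(Dusk, Night): Species 1 can switch to Day (8 → 9). Not NE.
(The remaining 5 profiles each have a profitable deviation by the same check.)

(Day, Dusk)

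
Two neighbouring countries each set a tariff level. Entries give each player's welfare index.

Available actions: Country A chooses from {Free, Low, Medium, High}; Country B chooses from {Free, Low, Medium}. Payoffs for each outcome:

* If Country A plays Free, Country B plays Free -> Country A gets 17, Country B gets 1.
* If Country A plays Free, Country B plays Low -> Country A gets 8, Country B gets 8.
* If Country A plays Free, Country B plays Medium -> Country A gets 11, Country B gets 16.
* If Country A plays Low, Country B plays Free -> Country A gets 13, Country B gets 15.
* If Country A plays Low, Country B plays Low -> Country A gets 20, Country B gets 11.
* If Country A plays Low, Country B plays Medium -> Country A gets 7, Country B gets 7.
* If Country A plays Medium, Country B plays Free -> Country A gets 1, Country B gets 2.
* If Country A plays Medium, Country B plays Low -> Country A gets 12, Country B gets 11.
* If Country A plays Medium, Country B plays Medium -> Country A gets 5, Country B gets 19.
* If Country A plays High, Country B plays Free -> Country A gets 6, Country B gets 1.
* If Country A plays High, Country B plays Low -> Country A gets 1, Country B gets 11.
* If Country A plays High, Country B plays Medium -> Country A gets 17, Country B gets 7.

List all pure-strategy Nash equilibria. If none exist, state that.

There is no pure-strategy Nash equilibrium.

Country A against Free: payoffs 17, 13, 1, 6 → best response Free.
Country A against Low: payoffs 8, 20, 12, 1 → best response Low.
Country A against Medium: payoffs 11, 7, 5, 17 → best response High.
Country B against Free: payoffs 1, 8, 16 → best response Medium.
Country B against Low: payoffs 15, 11, 7 → best response Free.
Country B against Medium: payoffs 2, 11, 19 → best response Medium.
Country B against High: payoffs 1, 11, 7 → best response Low.
No profile is a mutual best response for all players.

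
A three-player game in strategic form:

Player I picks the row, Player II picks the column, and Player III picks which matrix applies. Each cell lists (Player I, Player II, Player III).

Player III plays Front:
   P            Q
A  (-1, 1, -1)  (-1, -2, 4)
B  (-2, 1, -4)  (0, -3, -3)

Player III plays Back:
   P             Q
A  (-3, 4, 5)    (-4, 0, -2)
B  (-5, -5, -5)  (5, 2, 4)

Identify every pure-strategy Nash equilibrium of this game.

Pure-strategy Nash equilibria: (A, P, Back) and (B, Q, Back)

(A, P, Front): Player III can switch to Back (-1 → 5). Not NE.
(A, P, Back): Player I gets -3, best alternative -5; Player II gets 4, best alternative 0; Player III gets 5, best alternative -1. No profitable deviation — NE.
(A, Q, Front): Player I can switch to B (-1 → 0). Not NE.
(A, Q, Back): Player I can switch to B (-4 → 5). Not NE.
(B, P, Front): Player I can switch to A (-2 → -1). Not NE.
(B, P, Back): Player I can switch to A (-5 → -3). Not NE.
(B, Q, Front): Player II can switch to P (-3 → 1). Not NE.
(B, Q, Back): Player I gets 5, best alternative -4; Player II gets 2, best alternative -5; Player III gets 4, best alternative -3. No profitable deviation — NE.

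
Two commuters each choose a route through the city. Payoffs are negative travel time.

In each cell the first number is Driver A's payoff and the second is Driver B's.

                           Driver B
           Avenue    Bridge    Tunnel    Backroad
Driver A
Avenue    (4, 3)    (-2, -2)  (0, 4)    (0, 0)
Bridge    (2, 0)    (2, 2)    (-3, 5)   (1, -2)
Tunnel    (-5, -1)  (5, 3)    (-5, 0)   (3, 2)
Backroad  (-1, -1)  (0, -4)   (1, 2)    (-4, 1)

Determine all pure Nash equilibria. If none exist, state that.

(Avenue, Avenue): Driver B can switch to Tunnel (3 → 4). Not NE.
(Avenue, Bridge): Driver A can switch to Bridge (-2 → 2). Not NE.
(Avenue, Tunnel): Driver A can switch to Backroad (0 → 1). Not NE.
(Avenue, Backroad): Driver A can switch to Bridge (0 → 1). Not NE.
(Bridge, Avenue): Driver A can switch to Avenue (2 → 4). Not NE.
(Bridge, Bridge): Driver A can switch to Tunnel (2 → 5). Not NE.
(Tunnel, Bridge): Driver A gets 5, best alternative 2; Driver B gets 3, best alternative 2. No profitable deviation — NE.
(Backroad, Tunnel): Driver A gets 1, best alternative 0; Driver B gets 2, best alternative 1. No profitable deviation — NE.
(The remaining 8 profiles each have a profitable deviation by the same check.)

The pure Nash equilibria are (Tunnel, Bridge) and (Backroad, Tunnel).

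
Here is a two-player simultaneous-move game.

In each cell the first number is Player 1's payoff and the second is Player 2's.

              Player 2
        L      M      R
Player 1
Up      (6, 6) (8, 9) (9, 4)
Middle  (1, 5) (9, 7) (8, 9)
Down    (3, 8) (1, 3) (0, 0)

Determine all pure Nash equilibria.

none

Player 1 against L: payoffs 6, 1, 3 → best response Up.
Player 1 against M: payoffs 8, 9, 1 → best response Middle.
Player 1 against R: payoffs 9, 8, 0 → best response Up.
Player 2 against Up: payoffs 6, 9, 4 → best response M.
Player 2 against Middle: payoffs 5, 7, 9 → best response R.
Player 2 against Down: payoffs 8, 3, 0 → best response L.
No profile is a mutual best response for all players.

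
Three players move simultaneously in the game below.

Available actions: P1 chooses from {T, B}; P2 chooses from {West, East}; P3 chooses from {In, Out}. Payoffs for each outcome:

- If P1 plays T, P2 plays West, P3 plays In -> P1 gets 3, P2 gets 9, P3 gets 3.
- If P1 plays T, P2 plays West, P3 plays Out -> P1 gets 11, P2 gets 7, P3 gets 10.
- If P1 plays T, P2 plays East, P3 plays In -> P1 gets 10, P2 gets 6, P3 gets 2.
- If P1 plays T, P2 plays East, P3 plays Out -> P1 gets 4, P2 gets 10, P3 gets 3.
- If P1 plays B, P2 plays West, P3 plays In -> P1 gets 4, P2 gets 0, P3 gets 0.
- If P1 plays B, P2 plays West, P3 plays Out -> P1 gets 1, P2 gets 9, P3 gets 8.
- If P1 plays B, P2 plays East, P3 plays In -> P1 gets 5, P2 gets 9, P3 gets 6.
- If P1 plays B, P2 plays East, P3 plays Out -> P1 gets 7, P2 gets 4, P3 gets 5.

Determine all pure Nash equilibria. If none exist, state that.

Check each profile: it is a Nash equilibrium iff no player can strictly gain by switching unilaterally.
(T, West, In): P1 can switch to B (3 → 4). Not NE.
(T, West, Out): P2 can switch to East (7 → 10). Not NE.
(T, East, In): P2 can switch to West (6 → 9). Not NE.
(T, East, Out): P1 can switch to B (4 → 7). Not NE.
(B, West, In): P2 can switch to East (0 → 9). Not NE.
(B, West, Out): P1 can switch to T (1 → 11). Not NE.
(B, East, In): P1 can switch to T (5 → 10). Not NE.
(B, East, Out): P2 can switch to West (4 → 9). Not NE.

This game has no pure Nash equilibrium.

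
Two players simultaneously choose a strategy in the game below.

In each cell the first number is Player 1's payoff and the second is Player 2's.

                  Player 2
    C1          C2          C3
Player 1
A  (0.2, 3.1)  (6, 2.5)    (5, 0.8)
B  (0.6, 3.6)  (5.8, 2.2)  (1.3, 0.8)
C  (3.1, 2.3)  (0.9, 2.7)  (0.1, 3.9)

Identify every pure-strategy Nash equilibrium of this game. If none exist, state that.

(A, C1): Player 1 can switch to B (0.2 → 0.6). Not NE.
(A, C2): Player 2 can switch to C1 (2.5 → 3.1). Not NE.
(A, C3): Player 2 can switch to C1 (0.8 → 3.1). Not NE.
(B, C1): Player 1 can switch to C (0.6 → 3.1). Not NE.
(B, C2): Player 1 can switch to A (5.8 → 6). Not NE.
(B, C3): Player 1 can switch to A (1.3 → 5). Not NE.
(C, C1): Player 2 can switch to C2 (2.3 → 2.7). Not NE.
(C, C2): Player 1 can switch to A (0.9 → 6). Not NE.
(C, C3): Player 1 can switch to A (0.1 → 5). Not NE.

This game has no pure Nash equilibrium.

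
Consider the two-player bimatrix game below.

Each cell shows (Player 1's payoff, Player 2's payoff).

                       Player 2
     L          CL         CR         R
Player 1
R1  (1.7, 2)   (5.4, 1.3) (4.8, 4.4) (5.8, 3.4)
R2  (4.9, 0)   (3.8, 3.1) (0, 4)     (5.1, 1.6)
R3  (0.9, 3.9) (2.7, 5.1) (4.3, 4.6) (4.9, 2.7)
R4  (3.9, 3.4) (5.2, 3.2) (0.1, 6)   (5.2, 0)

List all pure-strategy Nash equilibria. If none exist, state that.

(R1, CR)

Mark each player's best response to every combination of opponents' strategies; a profile where every player is best-responding is a pure Nash equilibrium.
Player 1 against L: payoffs 1.7, 4.9, 0.9, 3.9 → best response R2.
Player 1 against CL: payoffs 5.4, 3.8, 2.7, 5.2 → best response R1.
Player 1 against CR: payoffs 4.8, 0, 4.3, 0.1 → best response R1.
Player 1 against R: payoffs 5.8, 5.1, 4.9, 5.2 → best response R1.
Player 2 against R1: payoffs 2, 1.3, 4.4, 3.4 → best response CR.
Player 2 against R2: payoffs 0, 3.1, 4, 1.6 → best response CR.
Player 2 against R3: payoffs 3.9, 5.1, 4.6, 2.7 → best response CL.
Player 2 against R4: payoffs 3.4, 3.2, 6, 0 → best response CR.
Mutual best responses: (R1, CR).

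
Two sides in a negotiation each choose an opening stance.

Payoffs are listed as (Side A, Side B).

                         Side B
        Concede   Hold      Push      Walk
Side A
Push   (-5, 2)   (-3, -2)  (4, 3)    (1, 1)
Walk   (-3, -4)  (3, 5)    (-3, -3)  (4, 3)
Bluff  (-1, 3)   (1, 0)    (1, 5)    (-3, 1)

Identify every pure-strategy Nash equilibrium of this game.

The pure Nash equilibria are (Push, Push) and (Walk, Hold).

(Push, Concede): Side A can switch to Walk (-5 → -3). Not NE.
(Push, Hold): Side A can switch to Walk (-3 → 3). Not NE.
(Push, Push): Side A gets 4, best alternative 1; Side B gets 3, best alternative 2. No profitable deviation — NE.
(Push, Walk): Side A can switch to Walk (1 → 4). Not NE.
(Walk, Concede): Side A can switch to Bluff (-3 → -1). Not NE.
(Walk, Hold): Side A gets 3, best alternative 1; Side B gets 5, best alternative 3. No profitable deviation — NE.
(Walk, Push): Side A can switch to Push (-3 → 4). Not NE.
(Walk, Walk): Side B can switch to Hold (3 → 5). Not NE.
(Bluff, Concede): Side B can switch to Push (3 → 5). Not NE.
(Bluff, Hold): Side A can switch to Walk (1 → 3). Not NE.
(Bluff, Push): Side A can switch to Push (1 → 4). Not NE.
(Bluff, Walk): Side A can switch to Push (-3 → 1). Not NE.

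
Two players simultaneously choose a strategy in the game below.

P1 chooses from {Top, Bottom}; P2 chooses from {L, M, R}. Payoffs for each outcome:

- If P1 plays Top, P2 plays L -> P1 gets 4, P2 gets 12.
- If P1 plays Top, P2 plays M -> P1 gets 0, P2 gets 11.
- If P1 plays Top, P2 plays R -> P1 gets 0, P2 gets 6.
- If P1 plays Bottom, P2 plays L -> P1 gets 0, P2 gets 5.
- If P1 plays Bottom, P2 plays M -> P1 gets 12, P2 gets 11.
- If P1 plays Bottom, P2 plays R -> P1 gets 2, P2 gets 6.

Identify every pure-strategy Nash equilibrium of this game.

Mark each player's best response to every combination of opponents' strategies; a profile where every player is best-responding is a pure Nash equilibrium.
P1 against L: payoffs 4, 0 → best response Top.
P1 against M: payoffs 0, 12 → best response Bottom.
P1 against R: payoffs 0, 2 → best response Bottom.
P2 against Top: payoffs 12, 11, 6 → best response L.
P2 against Bottom: payoffs 5, 11, 6 → best response M.
Mutual best responses: (Top, L); (Bottom, M).

(Top, L); (Bottom, M)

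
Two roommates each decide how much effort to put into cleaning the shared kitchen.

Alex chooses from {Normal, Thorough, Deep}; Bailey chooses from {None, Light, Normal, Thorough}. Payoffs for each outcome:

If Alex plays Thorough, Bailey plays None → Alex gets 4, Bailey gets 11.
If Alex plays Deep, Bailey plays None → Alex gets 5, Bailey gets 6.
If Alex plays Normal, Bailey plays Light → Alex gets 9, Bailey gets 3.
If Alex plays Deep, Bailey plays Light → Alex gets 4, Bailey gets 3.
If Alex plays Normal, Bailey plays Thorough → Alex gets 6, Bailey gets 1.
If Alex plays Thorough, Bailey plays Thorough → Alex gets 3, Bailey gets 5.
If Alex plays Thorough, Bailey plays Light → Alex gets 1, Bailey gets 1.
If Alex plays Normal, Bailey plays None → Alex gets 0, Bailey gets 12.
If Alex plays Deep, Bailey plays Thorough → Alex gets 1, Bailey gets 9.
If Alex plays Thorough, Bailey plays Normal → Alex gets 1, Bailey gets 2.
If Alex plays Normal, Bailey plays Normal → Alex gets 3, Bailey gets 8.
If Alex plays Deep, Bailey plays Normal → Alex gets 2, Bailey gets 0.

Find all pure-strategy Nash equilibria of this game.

No pure-strategy Nash equilibrium.

For each strategy profile, look for a profitable unilateral deviation.
(Normal, None): Alex can switch to Thorough (0 → 4). Not NE.
(Normal, Light): Bailey can switch to None (3 → 12). Not NE.
(Normal, Normal): Bailey can switch to None (8 → 12). Not NE.
(Normal, Thorough): Bailey can switch to None (1 → 12). Not NE.
(Thorough, None): Alex can switch to Deep (4 → 5). Not NE.
(Thorough, Light): Alex can switch to Normal (1 → 9). Not NE.
(The remaining 6 profiles each have a profitable deviation by the same check.)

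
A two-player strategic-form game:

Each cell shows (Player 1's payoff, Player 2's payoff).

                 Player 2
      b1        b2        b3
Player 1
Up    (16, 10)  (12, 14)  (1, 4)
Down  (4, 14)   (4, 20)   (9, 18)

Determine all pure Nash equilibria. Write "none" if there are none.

(Up, b2)

(Up, b1): Player 2 can switch to b2 (10 → 14). Not NE.
(Up, b2): Player 1 gets 12, best alternative 4; Player 2 gets 14, best alternative 10. No profitable deviation — NE.
(Up, b3): Player 1 can switch to Down (1 → 9). Not NE.
(Down, b1): Player 1 can switch to Up (4 → 16). Not NE.
(Down, b2): Player 1 can switch to Up (4 → 12). Not NE.
(Down, b3): Player 2 can switch to b2 (18 → 20). Not NE.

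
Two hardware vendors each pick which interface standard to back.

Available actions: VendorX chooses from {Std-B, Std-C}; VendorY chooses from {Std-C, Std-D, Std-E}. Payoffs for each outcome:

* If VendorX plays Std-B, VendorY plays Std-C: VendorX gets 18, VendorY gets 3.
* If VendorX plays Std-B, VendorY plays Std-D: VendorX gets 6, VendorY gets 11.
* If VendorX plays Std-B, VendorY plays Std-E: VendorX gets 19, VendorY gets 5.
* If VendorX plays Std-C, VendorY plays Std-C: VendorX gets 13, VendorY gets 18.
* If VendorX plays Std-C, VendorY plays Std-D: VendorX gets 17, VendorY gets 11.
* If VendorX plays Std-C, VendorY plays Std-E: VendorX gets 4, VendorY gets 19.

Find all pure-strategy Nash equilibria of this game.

none

For each strategy profile, look for a profitable unilateral deviation.
(Std-B, Std-C): VendorY can switch to Std-D (3 → 11). Not NE.
(Std-B, Std-D): VendorX can switch to Std-C (6 → 17). Not NE.
(Std-B, Std-E): VendorY can switch to Std-D (5 → 11). Not NE.
(Std-C, Std-C): VendorX can switch to Std-B (13 → 18). Not NE.
(Std-C, Std-D): VendorY can switch to Std-C (11 → 18). Not NE.
(Std-C, Std-E): VendorX can switch to Std-B (4 → 19). Not NE.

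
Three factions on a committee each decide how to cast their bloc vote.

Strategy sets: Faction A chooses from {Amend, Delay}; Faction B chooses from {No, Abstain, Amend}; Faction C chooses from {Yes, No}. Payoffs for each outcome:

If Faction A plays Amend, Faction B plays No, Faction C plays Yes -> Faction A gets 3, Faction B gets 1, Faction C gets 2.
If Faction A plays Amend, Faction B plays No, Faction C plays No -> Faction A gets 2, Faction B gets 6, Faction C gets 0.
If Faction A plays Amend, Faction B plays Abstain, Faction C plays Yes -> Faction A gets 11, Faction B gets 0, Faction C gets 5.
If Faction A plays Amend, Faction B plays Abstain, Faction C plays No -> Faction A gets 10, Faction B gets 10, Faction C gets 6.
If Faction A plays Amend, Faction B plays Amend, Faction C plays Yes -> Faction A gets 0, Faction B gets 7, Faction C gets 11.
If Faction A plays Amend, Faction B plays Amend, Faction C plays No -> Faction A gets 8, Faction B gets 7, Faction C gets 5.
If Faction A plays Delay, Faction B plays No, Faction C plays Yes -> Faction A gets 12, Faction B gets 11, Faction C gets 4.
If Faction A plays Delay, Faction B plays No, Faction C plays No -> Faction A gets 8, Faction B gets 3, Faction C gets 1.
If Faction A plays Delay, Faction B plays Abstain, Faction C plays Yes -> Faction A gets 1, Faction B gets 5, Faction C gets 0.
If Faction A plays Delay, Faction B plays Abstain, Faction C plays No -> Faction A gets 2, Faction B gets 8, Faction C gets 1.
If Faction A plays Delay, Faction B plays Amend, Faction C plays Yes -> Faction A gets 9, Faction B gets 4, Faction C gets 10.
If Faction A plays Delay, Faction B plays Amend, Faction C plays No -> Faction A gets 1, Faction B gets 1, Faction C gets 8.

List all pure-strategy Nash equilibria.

Faction A against (No, Yes): payoffs 3, 12 → best response Delay.
Faction A against (No, No): payoffs 2, 8 → best response Delay.
Faction A against (Abstain, Yes): payoffs 11, 1 → best response Amend.
Faction A against (Abstain, No): payoffs 10, 2 → best response Amend.
Faction A against (Amend, Yes): payoffs 0, 9 → best response Delay.
Faction A against (Amend, No): payoffs 8, 1 → best response Amend.
Faction B against (Amend, Yes): payoffs 1, 0, 7 → best response Amend.
Faction B against (Amend, No): payoffs 6, 10, 7 → best response Abstain.
Faction B against (Delay, Yes): payoffs 11, 5, 4 → best response No.
Faction B against (Delay, No): payoffs 3, 8, 1 → best response Abstain.
Faction C against (Amend, No): payoffs 2, 0 → best response Yes.
Faction C against (Amend, Abstain): payoffs 5, 6 → best response No.
Faction C against (Amend, Amend): payoffs 11, 5 → best response Yes.
Faction C against (Delay, No): payoffs 4, 1 → best response Yes.
Faction C against (Delay, Abstain): payoffs 0, 1 → best response No.
Faction C against (Delay, Amend): payoffs 10, 8 → best response Yes.
Mutual best responses: (Amend, Abstain, No); (Delay, No, Yes).

Pure-strategy Nash equilibria: (Amend, Abstain, No) and (Delay, No, Yes)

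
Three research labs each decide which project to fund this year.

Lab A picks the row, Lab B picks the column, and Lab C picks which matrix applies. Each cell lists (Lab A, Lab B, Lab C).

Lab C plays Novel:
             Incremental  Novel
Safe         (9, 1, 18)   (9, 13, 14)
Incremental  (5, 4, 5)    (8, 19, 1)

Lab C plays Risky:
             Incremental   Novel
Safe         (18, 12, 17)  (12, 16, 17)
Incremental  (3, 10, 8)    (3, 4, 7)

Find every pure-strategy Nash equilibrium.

The unique pure-strategy Nash equilibrium is (Safe, Novel, Risky).

(Safe, Incremental, Novel): Lab B can switch to Novel (1 → 13). Not NE.
(Safe, Incremental, Risky): Lab B can switch to Novel (12 → 16). Not NE.
(Safe, Novel, Novel): Lab C can switch to Risky (14 → 17). Not NE.
(Safe, Novel, Risky): Lab A gets 12, best alternative 3; Lab B gets 16, best alternative 12; Lab C gets 17, best alternative 14. No profitable deviation — NE.
(Incremental, Incremental, Novel): Lab A can switch to Safe (5 → 9). Not NE.
(Incremental, Incremental, Risky): Lab A can switch to Safe (3 → 18). Not NE.
(Incremental, Novel, Novel): Lab A can switch to Safe (8 → 9). Not NE.
(Incremental, Novel, Risky): Lab A can switch to Safe (3 → 12). Not NE.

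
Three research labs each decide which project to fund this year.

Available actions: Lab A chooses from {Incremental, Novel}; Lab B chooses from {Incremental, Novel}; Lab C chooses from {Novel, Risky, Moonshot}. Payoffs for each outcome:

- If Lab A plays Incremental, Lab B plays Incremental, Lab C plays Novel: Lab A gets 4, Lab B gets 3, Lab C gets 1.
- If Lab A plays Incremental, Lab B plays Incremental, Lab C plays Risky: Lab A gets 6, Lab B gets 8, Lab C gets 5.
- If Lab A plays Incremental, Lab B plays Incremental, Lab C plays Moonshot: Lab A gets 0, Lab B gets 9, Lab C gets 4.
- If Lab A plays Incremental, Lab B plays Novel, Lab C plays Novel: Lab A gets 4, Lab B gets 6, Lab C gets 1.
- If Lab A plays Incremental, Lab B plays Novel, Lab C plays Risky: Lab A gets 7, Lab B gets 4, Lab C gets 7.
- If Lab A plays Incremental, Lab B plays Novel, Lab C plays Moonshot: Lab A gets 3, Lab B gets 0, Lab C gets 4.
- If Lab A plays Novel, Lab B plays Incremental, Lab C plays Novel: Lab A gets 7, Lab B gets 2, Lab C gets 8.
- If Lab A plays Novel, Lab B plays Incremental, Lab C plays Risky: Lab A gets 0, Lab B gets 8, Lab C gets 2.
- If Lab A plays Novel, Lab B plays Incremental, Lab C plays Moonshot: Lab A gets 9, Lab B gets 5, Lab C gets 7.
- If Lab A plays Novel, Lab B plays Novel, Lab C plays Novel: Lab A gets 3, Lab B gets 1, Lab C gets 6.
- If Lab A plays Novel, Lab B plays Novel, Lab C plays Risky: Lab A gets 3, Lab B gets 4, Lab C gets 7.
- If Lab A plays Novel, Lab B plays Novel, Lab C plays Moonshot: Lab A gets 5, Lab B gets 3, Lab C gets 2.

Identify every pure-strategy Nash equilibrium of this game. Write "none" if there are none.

Mark each player's best response to every combination of opponents' strategies; a profile where every player is best-responding is a pure Nash equilibrium.
Lab A against (Incremental, Novel): payoffs 4, 7 → best response Novel.
Lab A against (Incremental, Risky): payoffs 6, 0 → best response Incremental.
Lab A against (Incremental, Moonshot): payoffs 0, 9 → best response Novel.
Lab A against (Novel, Novel): payoffs 4, 3 → best response Incremental.
Lab A against (Novel, Risky): payoffs 7, 3 → best response Incremental.
Lab A against (Novel, Moonshot): payoffs 3, 5 → best response Novel.
Lab B against (Incremental, Novel): payoffs 3, 6 → best response Novel.
Lab B against (Incremental, Risky): payoffs 8, 4 → best response Incremental.
Lab B against (Incremental, Moonshot): payoffs 9, 0 → best response Incremental.
Lab B against (Novel, Novel): payoffs 2, 1 → best response Incremental.
Lab B against (Novel, Risky): payoffs 8, 4 → best response Incremental.
Lab B against (Novel, Moonshot): payoffs 5, 3 → best response Incremental.
Lab C against (Incremental, Incremental): payoffs 1, 5, 4 → best response Risky.
Lab C against (Incremental, Novel): payoffs 1, 7, 4 → best response Risky.
Lab C against (Novel, Incremental): payoffs 8, 2, 7 → best response Novel.
Lab C against (Novel, Novel): payoffs 6, 7, 2 → best response Risky.
Mutual best responses: (Incremental, Incremental, Risky); (Novel, Incremental, Novel).

(Incremental, Incremental, Risky) and (Novel, Incremental, Novel)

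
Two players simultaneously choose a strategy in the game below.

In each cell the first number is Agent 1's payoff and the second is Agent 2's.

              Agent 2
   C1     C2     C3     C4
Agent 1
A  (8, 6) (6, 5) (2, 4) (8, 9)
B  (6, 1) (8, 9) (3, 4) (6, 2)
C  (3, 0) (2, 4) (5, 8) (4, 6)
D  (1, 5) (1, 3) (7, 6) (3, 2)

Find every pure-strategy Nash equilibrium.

Pure-strategy Nash equilibria: (A, C4), (B, C2), (D, C3)

Agent 1 against C1: payoffs 8, 6, 3, 1 → best response A.
Agent 1 against C2: payoffs 6, 8, 2, 1 → best response B.
Agent 1 against C3: payoffs 2, 3, 5, 7 → best response D.
Agent 1 against C4: payoffs 8, 6, 4, 3 → best response A.
Agent 2 against A: payoffs 6, 5, 4, 9 → best response C4.
Agent 2 against B: payoffs 1, 9, 4, 2 → best response C2.
Agent 2 against C: payoffs 0, 4, 8, 6 → best response C3.
Agent 2 against D: payoffs 5, 3, 6, 2 → best response C3.
Mutual best responses: (A, C4); (B, C2); (D, C3).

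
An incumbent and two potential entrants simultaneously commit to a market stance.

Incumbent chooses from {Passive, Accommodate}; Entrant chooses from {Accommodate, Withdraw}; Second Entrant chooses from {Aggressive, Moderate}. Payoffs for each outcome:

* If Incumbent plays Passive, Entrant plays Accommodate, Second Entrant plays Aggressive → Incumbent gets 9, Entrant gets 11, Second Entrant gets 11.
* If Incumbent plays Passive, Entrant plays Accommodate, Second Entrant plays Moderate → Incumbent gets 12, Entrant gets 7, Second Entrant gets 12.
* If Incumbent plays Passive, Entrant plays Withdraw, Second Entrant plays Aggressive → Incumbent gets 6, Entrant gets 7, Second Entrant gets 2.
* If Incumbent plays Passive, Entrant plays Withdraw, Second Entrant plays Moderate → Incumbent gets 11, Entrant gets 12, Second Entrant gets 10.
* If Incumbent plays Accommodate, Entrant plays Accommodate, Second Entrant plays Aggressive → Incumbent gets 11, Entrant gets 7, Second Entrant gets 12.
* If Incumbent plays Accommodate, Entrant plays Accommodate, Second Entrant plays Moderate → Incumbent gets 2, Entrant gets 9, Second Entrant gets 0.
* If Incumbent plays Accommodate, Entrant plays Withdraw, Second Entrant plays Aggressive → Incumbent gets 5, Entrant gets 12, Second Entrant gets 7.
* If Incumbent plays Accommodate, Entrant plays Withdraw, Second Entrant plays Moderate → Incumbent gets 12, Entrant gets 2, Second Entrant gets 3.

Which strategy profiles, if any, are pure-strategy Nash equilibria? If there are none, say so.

No pure-strategy Nash equilibrium.

Check each profile: it is a Nash equilibrium iff no player can strictly gain by switching unilaterally.
(Passive, Accommodate, Aggressive): Incumbent can switch to Accommodate (9 → 11). Not NE.
(Passive, Accommodate, Moderate): Entrant can switch to Withdraw (7 → 12). Not NE.
(Passive, Withdraw, Aggressive): Entrant can switch to Accommodate (7 → 11). Not NE.
(Passive, Withdraw, Moderate): Incumbent can switch to Accommodate (11 → 12). Not NE.
(Accommodate, Accommodate, Aggressive): Entrant can switch to Withdraw (7 → 12). Not NE.
(Accommodate, Accommodate, Moderate): Incumbent can switch to Passive (2 → 12). Not NE.
(Accommodate, Withdraw, Aggressive): Incumbent can switch to Passive (5 → 6). Not NE.
(Accommodate, Withdraw, Moderate): Entrant can switch to Accommodate (2 → 9). Not NE.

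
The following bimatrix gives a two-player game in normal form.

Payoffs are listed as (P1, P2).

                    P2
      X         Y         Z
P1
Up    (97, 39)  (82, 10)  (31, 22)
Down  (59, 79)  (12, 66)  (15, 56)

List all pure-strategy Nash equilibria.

(Up, X): P1 gets 97, best alternative 59; P2 gets 39, best alternative 22. No profitable deviation — NE.
(Up, Y): P2 can switch to X (10 → 39). Not NE.
(Up, Z): P2 can switch to X (22 → 39). Not NE.
(Down, X): P1 can switch to Up (59 → 97). Not NE.
(Down, Y): P1 can switch to Up (12 → 82). Not NE.
(Down, Z): P1 can switch to Up (15 → 31). Not NE.

(Up, X)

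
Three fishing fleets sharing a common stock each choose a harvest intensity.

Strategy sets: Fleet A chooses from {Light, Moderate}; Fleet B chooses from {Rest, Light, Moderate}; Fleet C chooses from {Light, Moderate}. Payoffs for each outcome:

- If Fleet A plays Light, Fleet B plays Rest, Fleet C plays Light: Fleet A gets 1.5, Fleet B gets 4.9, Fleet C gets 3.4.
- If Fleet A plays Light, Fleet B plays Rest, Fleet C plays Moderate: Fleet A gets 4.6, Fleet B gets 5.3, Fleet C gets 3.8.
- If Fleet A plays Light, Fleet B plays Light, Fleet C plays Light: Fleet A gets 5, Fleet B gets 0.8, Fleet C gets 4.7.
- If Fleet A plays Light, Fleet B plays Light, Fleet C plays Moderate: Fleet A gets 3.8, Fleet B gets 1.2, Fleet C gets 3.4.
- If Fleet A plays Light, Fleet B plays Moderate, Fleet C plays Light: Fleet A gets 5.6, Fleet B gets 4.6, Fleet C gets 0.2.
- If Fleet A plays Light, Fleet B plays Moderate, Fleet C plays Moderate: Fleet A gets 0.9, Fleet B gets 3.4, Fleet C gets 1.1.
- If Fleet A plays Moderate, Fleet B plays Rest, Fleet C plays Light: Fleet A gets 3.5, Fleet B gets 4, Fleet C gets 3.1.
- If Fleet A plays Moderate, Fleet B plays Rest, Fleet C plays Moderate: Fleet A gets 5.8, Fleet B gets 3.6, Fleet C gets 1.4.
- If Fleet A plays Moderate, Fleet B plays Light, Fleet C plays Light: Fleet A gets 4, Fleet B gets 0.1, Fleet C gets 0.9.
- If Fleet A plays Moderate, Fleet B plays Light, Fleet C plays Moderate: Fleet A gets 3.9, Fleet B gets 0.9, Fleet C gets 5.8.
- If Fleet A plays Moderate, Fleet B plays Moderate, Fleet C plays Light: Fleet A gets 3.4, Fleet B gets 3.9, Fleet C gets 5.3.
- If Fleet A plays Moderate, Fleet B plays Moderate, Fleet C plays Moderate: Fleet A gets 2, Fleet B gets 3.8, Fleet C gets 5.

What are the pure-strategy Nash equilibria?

Fleet A against (Rest, Light): payoffs 1.5, 3.5 → best response Moderate.
Fleet A against (Rest, Moderate): payoffs 4.6, 5.8 → best response Moderate.
Fleet A against (Light, Light): payoffs 5, 4 → best response Light.
Fleet A against (Light, Moderate): payoffs 3.8, 3.9 → best response Moderate.
Fleet A against (Moderate, Light): payoffs 5.6, 3.4 → best response Light.
Fleet A against (Moderate, Moderate): payoffs 0.9, 2 → best response Moderate.
Fleet B against (Light, Light): payoffs 4.9, 0.8, 4.6 → best response Rest.
Fleet B against (Light, Moderate): payoffs 5.3, 1.2, 3.4 → best response Rest.
Fleet B against (Moderate, Light): payoffs 4, 0.1, 3.9 → best response Rest.
Fleet B against (Moderate, Moderate): payoffs 3.6, 0.9, 3.8 → best response Moderate.
Fleet C against (Light, Rest): payoffs 3.4, 3.8 → best response Moderate.
Fleet C against (Light, Light): payoffs 4.7, 3.4 → best response Light.
Fleet C against (Light, Moderate): payoffs 0.2, 1.1 → best response Moderate.
Fleet C against (Moderate, Rest): payoffs 3.1, 1.4 → best response Light.
Fleet C against (Moderate, Light): payoffs 0.9, 5.8 → best response Moderate.
Fleet C against (Moderate, Moderate): payoffs 5.3, 5 → best response Light.
Mutual best responses: (Moderate, Rest, Light).

(Moderate, Rest, Light)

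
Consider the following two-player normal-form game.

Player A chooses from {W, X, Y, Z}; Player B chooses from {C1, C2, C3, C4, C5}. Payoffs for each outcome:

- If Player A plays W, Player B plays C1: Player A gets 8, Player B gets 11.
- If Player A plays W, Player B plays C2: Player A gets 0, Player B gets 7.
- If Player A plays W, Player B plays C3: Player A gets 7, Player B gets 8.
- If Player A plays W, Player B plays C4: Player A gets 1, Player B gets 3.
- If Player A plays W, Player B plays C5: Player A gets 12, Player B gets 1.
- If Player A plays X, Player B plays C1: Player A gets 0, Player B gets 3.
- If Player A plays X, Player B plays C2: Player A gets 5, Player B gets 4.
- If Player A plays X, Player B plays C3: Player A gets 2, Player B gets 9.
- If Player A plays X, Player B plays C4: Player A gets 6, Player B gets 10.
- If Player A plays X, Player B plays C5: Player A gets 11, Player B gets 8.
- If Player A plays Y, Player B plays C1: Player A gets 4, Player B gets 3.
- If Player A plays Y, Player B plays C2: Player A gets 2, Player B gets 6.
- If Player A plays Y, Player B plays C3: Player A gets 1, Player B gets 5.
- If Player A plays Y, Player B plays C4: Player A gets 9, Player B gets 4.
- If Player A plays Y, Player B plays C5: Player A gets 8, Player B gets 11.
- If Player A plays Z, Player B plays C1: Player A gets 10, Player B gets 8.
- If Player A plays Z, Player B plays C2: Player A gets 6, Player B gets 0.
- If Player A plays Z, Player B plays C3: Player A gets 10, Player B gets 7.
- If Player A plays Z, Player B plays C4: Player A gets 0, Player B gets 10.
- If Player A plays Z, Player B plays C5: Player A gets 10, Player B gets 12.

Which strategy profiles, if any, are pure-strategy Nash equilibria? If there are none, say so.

No pure-strategy Nash equilibrium.

Player A against C1: payoffs 8, 0, 4, 10 → best response Z.
Player A against C2: payoffs 0, 5, 2, 6 → best response Z.
Player A against C3: payoffs 7, 2, 1, 10 → best response Z.
Player A against C4: payoffs 1, 6, 9, 0 → best response Y.
Player A against C5: payoffs 12, 11, 8, 10 → best response W.
Player B against W: payoffs 11, 7, 8, 3, 1 → best response C1.
Player B against X: payoffs 3, 4, 9, 10, 8 → best response C4.
Player B against Y: payoffs 3, 6, 5, 4, 11 → best response C5.
Player B against Z: payoffs 8, 0, 7, 10, 12 → best response C5.
No profile is a mutual best response for all players.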